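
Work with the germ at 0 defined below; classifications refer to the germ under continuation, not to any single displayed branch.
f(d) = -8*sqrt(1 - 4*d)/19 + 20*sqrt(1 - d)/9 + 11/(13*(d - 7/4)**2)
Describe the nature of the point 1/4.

The point is an algebraic (square-root) branch point.

The term (-8/19)*sqrt(1 - d/(1/4)) has argument 1 - 1/4/(1/4) = 0 at 1/4: a square-root (algebraic, two-sheeted) branch point; the remaining terms are analytic or single-valued there.


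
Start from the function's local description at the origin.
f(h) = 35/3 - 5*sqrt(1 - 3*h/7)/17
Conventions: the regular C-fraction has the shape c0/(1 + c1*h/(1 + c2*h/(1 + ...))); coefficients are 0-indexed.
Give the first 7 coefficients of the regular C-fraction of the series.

The regular C-fraction coefficients are [580/51, -9/1624, -165/1624, -87/770, -39/385, -165/1456, -21/208].

Taylor coefficients (expand at 0): a_0 = 580/51, a_1 = 15/238, a_2 = 45/6664, a_3 = 135/93296, a_4 = 2025/5224576, a_5 = 1215/10449152, a_6 = 10935/292576256.
c0 = a_0 = 580/51. Peel one level at a time: if S = 1 + c*h/S' with S'(0) = 1, then c is the h-coefficient of S and S' = c*h/(S - 1).
S_1 = c0/f = 1 + (-9/1624)*h + (-1485/2637376)*h^2 + ...; c1 = -9/1624.
S_2 = c1*h/(S_1 - 1) = 1 + (-165/1624)*h + (-9/784)*h^2 + ...; c2 = -165/1624.
S_3 = c2*h/(S_2 - 1) = 1 + (-87/770)*h + (-3393/296450)*h^2 + ...; c3 = -87/770.
S_4 = c3*h/(S_3 - 1) = 1 + (-39/385)*h + (-9/784)*h^2 + ...; c4 = -39/385.
S_5 = c4*h/(S_4 - 1) = 1 + (-165/1456)*h + (-495/43264)*h^2 + ...; c5 = -165/1456.
S_6 = c5*h/(S_5 - 1) = 1 + (-21/208)*h + ...; c6 = -21/208.


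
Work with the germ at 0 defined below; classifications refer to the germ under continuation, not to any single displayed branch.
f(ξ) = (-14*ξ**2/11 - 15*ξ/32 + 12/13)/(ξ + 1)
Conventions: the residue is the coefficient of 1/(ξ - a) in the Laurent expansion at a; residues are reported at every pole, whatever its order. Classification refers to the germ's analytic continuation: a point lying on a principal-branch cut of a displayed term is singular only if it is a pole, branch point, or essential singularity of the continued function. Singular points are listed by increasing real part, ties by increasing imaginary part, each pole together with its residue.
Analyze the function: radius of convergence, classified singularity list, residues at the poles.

Radius of convergence at 0: 1.
At -1: a pole of order 1; residue 545/4576.

Denominator factor (ξ + 1): pole of order 1 at -1, modulus 1.
The radius of convergence is the smallest modulus among the singular points: 1.
At the order-1 pole -1 set g(ξ) = (ξ - (-1))*f(ξ) = -14*ξ**2/11 - 15*ξ/32 + 12/13.
Simple pole: residue = g(a) at a = -1, which is 545/4576.


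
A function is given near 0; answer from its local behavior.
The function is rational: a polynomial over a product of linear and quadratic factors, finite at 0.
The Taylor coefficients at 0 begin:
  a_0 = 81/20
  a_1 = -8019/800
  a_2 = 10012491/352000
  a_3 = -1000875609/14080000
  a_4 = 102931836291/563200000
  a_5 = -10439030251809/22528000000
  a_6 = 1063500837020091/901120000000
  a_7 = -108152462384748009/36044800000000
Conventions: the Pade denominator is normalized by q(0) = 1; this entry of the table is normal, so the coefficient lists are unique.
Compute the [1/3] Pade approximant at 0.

The Pade approximant has numerator coefficients [81/20, -1157895/1271776]; denominator coefficients [1, 1788591/794860, -3698621/2543552, -258950293/139895360].

Taylor coefficients needed (read off): a_0 = 81/20, a_1 = -8019/800, a_2 = 10012491/352000, a_3 = -1000875609/14080000, a_4 = 102931836291/563200000.
Write the denominator as Q(w) = 1 + q1*w + q2*w^2 + q3*w^3. Requiring Q*f - P = O(w^5) with deg P <= 1 kills the coefficients of w^2..w^4 in Q*f:
  w^2: a_2 + q1*a_1 + q2*a_0 = 0, i.e. 10012491/352000 + (-8019/800)*q1 + (81/20)*q2 = 0.
  w^3: a_3 + q1*a_2 + q2*a_1 + q3*a_0 = 0, i.e. -1000875609/14080000 + (10012491/352000)*q1 + (-8019/800)*q2 + (81/20)*q3 = 0.
  w^4: a_4 + q1*a_3 + q2*a_2 + q3*a_1 = 0, i.e. 102931836291/563200000 + (-1000875609/14080000)*q1 + (10012491/352000)*q2 + (-8019/800)*q3 = 0.
Solving this linear system: q1 = 1788591/794860, q2 = -3698621/2543552, q3 = -258950293/139895360.
The numerator is Q*f truncated at degree 1: P0 = a_0 = 81/20; P1 = a_1 + q1*a_0 = -1157895/1271776.


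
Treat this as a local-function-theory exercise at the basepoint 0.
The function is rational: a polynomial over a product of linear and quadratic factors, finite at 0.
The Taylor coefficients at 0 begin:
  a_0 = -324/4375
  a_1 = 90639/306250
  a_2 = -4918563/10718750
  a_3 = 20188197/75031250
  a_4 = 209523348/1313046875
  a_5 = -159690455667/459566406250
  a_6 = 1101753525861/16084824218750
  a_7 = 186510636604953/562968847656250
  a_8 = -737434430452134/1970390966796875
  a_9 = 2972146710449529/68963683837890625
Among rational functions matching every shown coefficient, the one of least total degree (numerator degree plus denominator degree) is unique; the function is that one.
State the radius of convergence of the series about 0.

The radius of convergence is 7/6.

No rational of total degree below 8 reproduces all 10 coefficients; solving the [1/7] Pade equations on them gives f(x) = (15*x/28 - 2/5)/((x + 7/6)*(x**2 + x + 5/3)**3), whose expansion matches every shown term.
Denominator factor (x**2 + x + 5/3)^3: discriminant -17/3, complex-conjugate roots (-1/2) + ((1/6)*sqrt(51))*i and (-1/2) - ((1/6)*sqrt(51))*i; poles of order 3, moduli (1/3)*sqrt(15) and (1/3)*sqrt(15).
Denominator factor (x + 7/6): pole of order 1 at -7/6, modulus 7/6.
The radius of convergence is the smallest modulus among the singular points: 7/6.


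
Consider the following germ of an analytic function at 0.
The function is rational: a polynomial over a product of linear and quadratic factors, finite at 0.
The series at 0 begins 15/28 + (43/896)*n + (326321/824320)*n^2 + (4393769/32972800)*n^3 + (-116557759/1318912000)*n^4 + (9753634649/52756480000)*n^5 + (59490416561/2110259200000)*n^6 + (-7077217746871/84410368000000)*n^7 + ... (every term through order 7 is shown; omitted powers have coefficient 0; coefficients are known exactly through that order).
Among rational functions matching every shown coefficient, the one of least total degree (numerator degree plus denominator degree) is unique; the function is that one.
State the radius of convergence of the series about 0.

No rational of total degree below 5 reproduces all 8 coefficients; solving the [2/3] Pade equations on them gives f(n) = (-25*n**2/23 - 5*n/12 - 8/7)/((n - 8/5)*(n**2 + 6*n/5 + 4/3)), whose expansion matches every shown term.
Denominator factor (n - 8/5): pole of order 1 at 8/5, modulus 8/5.
Denominator factor (n**2 + 6*n/5 + 4/3): discriminant -292/75, complex-conjugate roots (-3/5) + ((1/15)*sqrt(219))*i and (-3/5) - ((1/15)*sqrt(219))*i; poles of order 1, moduli (2/3)*sqrt(3) and (2/3)*sqrt(3).
The radius of convergence is the smallest modulus among the singular points: (2/3)*sqrt(3).

The radius of convergence is (2/3)*sqrt(3).


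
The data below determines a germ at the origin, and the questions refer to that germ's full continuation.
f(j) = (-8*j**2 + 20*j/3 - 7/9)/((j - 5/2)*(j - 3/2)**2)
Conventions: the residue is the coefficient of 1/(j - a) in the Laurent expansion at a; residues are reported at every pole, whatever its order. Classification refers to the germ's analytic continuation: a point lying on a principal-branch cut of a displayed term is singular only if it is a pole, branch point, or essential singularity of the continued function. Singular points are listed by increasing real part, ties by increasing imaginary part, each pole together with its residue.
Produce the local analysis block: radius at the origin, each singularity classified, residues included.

Denominator factor (j - 3/2)^2: pole of order 2 at 3/2, modulus 3/2.
Denominator factor (j - 5/2): pole of order 1 at 5/2, modulus 5/2.
The radius of convergence is the smallest modulus among the singular points: 3/2.
At the order-2 pole 3/2 set g(j) = (j - (3/2))^2*f(j) = (-8*j**2 + 20*j/3 - 7/9)/(j - 5/2).
Order-2 pole: residue = g'(a); g'(3/2) = 235/9, so the residue is 235/9.
At the order-1 pole 5/2 set g(j) = (j - (5/2))*f(j) = (-8*j**2 + 20*j/3 - 7/9)/(j - 3/2)**2.
Simple pole: residue = g(a) at a = 5/2, which is -307/9.
List the singular points by increasing real part (a conjugate pair: the negative imaginary part first).

Radius of convergence at 0: 3/2.
At 3/2: a pole of order 2; residue 235/9.
At 5/2: a pole of order 1; residue -307/9.


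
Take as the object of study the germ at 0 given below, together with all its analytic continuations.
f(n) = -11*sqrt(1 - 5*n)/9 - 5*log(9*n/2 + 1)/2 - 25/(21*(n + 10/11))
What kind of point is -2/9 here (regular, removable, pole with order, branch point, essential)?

The point is a logarithmic branch point.

The term (-5/2)*log(1 - n/(-2/9)) has argument 1 - -2/9/(-2/9) = 0 at -2/9: a logarithmic (infinitely-sheeted) branch point; the remaining terms are analytic or single-valued there.


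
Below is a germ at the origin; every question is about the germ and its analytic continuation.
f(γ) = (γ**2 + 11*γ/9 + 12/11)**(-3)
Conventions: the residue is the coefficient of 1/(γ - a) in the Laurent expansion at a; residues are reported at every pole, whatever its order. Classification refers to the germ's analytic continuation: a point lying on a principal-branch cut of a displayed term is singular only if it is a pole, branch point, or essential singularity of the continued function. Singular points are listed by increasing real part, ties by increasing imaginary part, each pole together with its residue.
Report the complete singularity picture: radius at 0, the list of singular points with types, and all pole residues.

Denominator factor (γ**2 + 11*γ/9 + 12/11)^3: discriminant -2557/891, complex-conjugate roots (-11/18) + ((1/198)*sqrt(28127))*i and (-11/18) - ((1/198)*sqrt(28127))*i; poles of order 3, moduli (2/11)*sqrt(33) and (2/11)*sqrt(33).
The radius of convergence is the smallest modulus among the singular points: (2/11)*sqrt(33).
The factor γ**2 + 11*γ/9 + 12/11 splits as (γ - a)(γ - a') with a = (-11/18) - ((1/198)*sqrt(28127))*i, a' = (-11/18) + ((1/198)*sqrt(28127))*i. At the order-3 pole a set g(γ) = (γ - a)^3*f(γ) = [1] / (γ - a')^3.
Order-3 pole: residue = g''(a)/2; g''((-11/18) - ((1/198)*sqrt(28127))*i) = ((85739148/16718302693)*sqrt(28127))*i, so the residue is ((42869574/16718302693)*sqrt(28127))*i.
The factor γ**2 + 11*γ/9 + 12/11 splits as (γ - a)(γ - a') with a = (-11/18) + ((1/198)*sqrt(28127))*i, a' = (-11/18) - ((1/198)*sqrt(28127))*i. At the order-3 pole a set g(γ) = (γ - a)^3*f(γ) = [1] / (γ - a')^3.
Order-3 pole: residue = g''(a)/2; g''((-11/18) + ((1/198)*sqrt(28127))*i) = -((85739148/16718302693)*sqrt(28127))*i, so the residue is -((42869574/16718302693)*sqrt(28127))*i.
List the singular points by increasing real part (a conjugate pair: the negative imaginary part first).

Radius of convergence at 0: (2/11)*sqrt(33).
At (-11/18) - ((1/198)*sqrt(28127))*i: a pole of order 3; residue ((42869574/16718302693)*sqrt(28127))*i.
At (-11/18) + ((1/198)*sqrt(28127))*i: a pole of order 3; residue -((42869574/16718302693)*sqrt(28127))*i.


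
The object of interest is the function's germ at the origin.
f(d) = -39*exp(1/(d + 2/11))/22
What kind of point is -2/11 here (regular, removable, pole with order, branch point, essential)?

The point is an essential singularity.

The exponent 1/(d - (-2/11)) has a pole at -2/11, so exp(1/(d - (-2/11))) takes every nonzero value near it: an essential singularity (not a pole of any order).


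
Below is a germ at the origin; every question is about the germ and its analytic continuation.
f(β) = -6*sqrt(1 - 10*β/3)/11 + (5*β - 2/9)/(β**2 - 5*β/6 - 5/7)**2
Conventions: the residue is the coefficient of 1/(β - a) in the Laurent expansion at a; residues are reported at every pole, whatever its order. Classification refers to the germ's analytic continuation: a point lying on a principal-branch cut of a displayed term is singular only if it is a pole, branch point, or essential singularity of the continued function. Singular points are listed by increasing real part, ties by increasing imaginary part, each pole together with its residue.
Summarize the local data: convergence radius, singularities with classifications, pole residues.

Radius of convergence at 0: 3/10.
At 5/12 - (1/84)*sqrt(6265): a pole of order 2; residue (5628/801025)*sqrt(6265).
At 3/10: an algebraic (square-root) branch point.
At 5/12 + (1/84)*sqrt(6265): a pole of order 2; residue -(5628/801025)*sqrt(6265).

Denominator factor (β**2 - 5*β/6 - 5/7)^2: discriminant 895/252, real irrational roots 5/12 + (1/84)*sqrt(6265) and 5/12 - (1/84)*sqrt(6265); poles of order 2, moduli 5/12 + (1/84)*sqrt(6265) and -5/12 + (1/84)*sqrt(6265).
Branch term (-6/11)*sqrt(1 - β/(3/10)): its argument vanishes at β = 3/10, a square-root branch point, modulus 3/10.
The radius of convergence is the smallest modulus among the singular points: 3/10.
The branch term is analytic at 5/12 - (1/84)*sqrt(6265) and contributes nothing to the residue; only the rational part matters.
The factor β**2 - 5*β/6 - 5/7 splits as (β - a)(β - a') with a = 5/12 - (1/84)*sqrt(6265), a' = 5/12 + (1/84)*sqrt(6265). At the order-2 pole a set g(β) = (β - a)^2*(rational part) = [5*β - 2/9] / (β - a')^2.
Order-2 pole: residue = g'(a); g'(5/12 - (1/84)*sqrt(6265)) = (5628/801025)*sqrt(6265), so the residue is (5628/801025)*sqrt(6265).
The branch term is analytic at 5/12 + (1/84)*sqrt(6265) and contributes nothing to the residue; only the rational part matters.
The factor β**2 - 5*β/6 - 5/7 splits as (β - a)(β - a') with a = 5/12 + (1/84)*sqrt(6265), a' = 5/12 - (1/84)*sqrt(6265). At the order-2 pole a set g(β) = (β - a)^2*(rational part) = [5*β - 2/9] / (β - a')^2.
Order-2 pole: residue = g'(a); g'(5/12 + (1/84)*sqrt(6265)) = -(5628/801025)*sqrt(6265), so the residue is -(5628/801025)*sqrt(6265).
List the singular points by increasing real part (a conjugate pair: the negative imaginary part first).


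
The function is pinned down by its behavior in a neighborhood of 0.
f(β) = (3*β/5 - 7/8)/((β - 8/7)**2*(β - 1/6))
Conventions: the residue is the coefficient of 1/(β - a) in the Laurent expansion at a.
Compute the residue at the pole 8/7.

The residue is 13671/16810.

At the order-2 pole 8/7 set g(β) = (β - (8/7))^2*f(β) = (3*β/5 - 7/8)/(β - 1/6).
Order-2 pole: residue = g'(a); g'(8/7) = 13671/16810, so the residue is 13671/16810.


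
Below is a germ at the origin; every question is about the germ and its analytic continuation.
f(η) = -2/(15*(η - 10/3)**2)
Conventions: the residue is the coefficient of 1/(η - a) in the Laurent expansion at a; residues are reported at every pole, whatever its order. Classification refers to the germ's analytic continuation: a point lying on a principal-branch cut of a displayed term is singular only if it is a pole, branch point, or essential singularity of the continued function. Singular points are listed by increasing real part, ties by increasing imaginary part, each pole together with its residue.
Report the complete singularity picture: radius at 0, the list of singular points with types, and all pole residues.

Denominator factor (η - 10/3)^2: pole of order 2 at 10/3, modulus 10/3.
The radius of convergence is the smallest modulus among the singular points: 10/3.
At the order-2 pole 10/3 set g(η) = (η - (10/3))^2*f(η) = -2/15.
Order-2 pole: residue = g'(a); g'(10/3) = 0, so the residue is 0.

Radius of convergence at 0: 10/3.
At 10/3: a pole of order 2; residue 0.


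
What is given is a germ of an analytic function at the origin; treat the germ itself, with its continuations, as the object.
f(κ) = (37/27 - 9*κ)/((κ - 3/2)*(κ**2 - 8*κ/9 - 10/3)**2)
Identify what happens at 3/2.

The denominator factor κ - 3/2 vanishes at 3/2 and appears to the power 1; the numerator there equals -655/54, nonzero, and no other factor vanishes.
Hence a pole whose order is the multiplicity, 1.

The point is a pole of order 1.


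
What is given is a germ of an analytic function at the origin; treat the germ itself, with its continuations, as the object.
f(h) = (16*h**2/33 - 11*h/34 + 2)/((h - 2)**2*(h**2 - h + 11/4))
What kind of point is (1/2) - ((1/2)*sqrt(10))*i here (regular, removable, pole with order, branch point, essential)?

The denominator factor h**2 - h + 11/4 vanishes at (1/2) - ((1/2)*sqrt(10))*i and appears to the power 1; the numerator there equals (559/748) - ((181/2244)*sqrt(10))*i, nonzero, and no other factor vanishes.
Hence a pole whose order is the multiplicity, 1.

The point is a pole of order 1.


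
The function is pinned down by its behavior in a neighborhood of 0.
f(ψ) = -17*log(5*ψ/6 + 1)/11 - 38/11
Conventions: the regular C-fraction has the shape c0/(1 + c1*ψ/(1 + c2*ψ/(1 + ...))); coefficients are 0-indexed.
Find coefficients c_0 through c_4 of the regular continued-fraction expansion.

The regular C-fraction coefficients are [-38/11, -85/228, 15/19, 95/1296, 445/1296].

Taylor coefficients (expand at 0): a_0 = -38/11, a_1 = -85/66, a_2 = 425/792, a_3 = -2125/7128, a_4 = 10625/57024.
c0 = a_0 = -38/11. Peel one level at a time: if S = 1 + c*ψ/S' with S'(0) = 1, then c is the ψ-coefficient of S and S' = c*ψ/(S - 1).
S_1 = c0/f = 1 + (-85/228)*ψ + (425/1444)*ψ^2 + ...; c1 = -85/228.
S_2 = c1*ψ/(S_1 - 1) = 1 + (15/19)*ψ + (-25/432)*ψ^2 + ...; c2 = 15/19.
S_3 = c2*ψ/(S_2 - 1) = 1 + (95/1296)*ψ + (-42275/1679616)*ψ^2 + ...; c3 = 95/1296.
S_4 = c3*ψ/(S_3 - 1) = 1 + (445/1296)*ψ + ...; c4 = 445/1296.


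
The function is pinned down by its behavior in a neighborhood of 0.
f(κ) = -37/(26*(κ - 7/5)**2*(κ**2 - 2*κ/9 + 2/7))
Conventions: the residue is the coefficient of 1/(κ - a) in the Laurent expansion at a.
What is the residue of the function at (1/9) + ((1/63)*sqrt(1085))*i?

The factor κ**2 - 2*κ/9 + 2/7 splits as (κ - a)(κ - a') with a = (1/9) + ((1/63)*sqrt(1085))*i, a' = (1/9) - ((1/63)*sqrt(1085))*i. At the order-1 pole a set g(κ) = (κ - a)*f(κ) = [-37/(26*(κ - 7/5)**2)] / (κ - a').
Simple pole: residue = g(a) at a = (1/9) + ((1/63)*sqrt(1085))*i, which is (-59149125/120694717) + ((229288815/14966144908)*sqrt(1085))*i.

The residue is (-59149125/120694717) + ((229288815/14966144908)*sqrt(1085))*i.


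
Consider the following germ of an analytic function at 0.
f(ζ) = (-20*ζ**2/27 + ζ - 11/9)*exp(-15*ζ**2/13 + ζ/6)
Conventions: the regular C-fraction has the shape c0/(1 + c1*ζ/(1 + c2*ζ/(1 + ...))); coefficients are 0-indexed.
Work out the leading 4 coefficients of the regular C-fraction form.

The regular C-fraction coefficients are [-11/9, 43/66, -123985/73788, 3491020379/2495074140].

Taylor coefficients (expand at 0): a_0 = -11/9, a_1 = 43/54, a_2 = 6901/8424, a_3 = -156077/151632.
c0 = a_0 = -11/9. Peel one level at a time: if S = 1 + c*ζ/S' with S'(0) = 1, then c is the ζ-coefficient of S and S' = c*ζ/(S - 1).
S_1 = c0/f = 1 + (43/66)*ζ + (123985/113256)*ζ^2 + ...; c1 = 43/66.
S_2 = c1*ζ/(S_1 - 1) = 1 + (-123985/73788)*ζ + (317365489/134991792)*ζ^2 + ...; c2 = -123985/73788.
S_3 = c2*ζ/(S_2 - 1) = 1 + (3491020379/2495074140)*ζ + ...; c3 = 3491020379/2495074140.


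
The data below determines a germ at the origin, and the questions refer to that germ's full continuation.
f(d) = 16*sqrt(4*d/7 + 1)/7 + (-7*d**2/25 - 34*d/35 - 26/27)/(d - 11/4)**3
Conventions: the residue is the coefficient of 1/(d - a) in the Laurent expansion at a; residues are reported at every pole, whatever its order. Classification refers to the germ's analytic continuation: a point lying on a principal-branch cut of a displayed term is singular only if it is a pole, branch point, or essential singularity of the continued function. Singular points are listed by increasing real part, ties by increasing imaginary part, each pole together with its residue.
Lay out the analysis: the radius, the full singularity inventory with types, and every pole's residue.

Denominator factor (d - 11/4)^3: pole of order 3 at 11/4, modulus 11/4.
Branch term (16/7)*sqrt(1 - d/(-7/4)): its argument vanishes at d = -7/4, a square-root branch point, modulus 7/4.
The radius of convergence is the smallest modulus among the singular points: 7/4.
The branch term is analytic at 11/4 and contributes nothing to the residue; only the rational part matters.
At the order-3 pole 11/4 set g(d) = (d - (11/4))^3*(rational part) = -7*d**2/25 - 34*d/35 - 26/27.
Order-3 pole: residue = g''(a)/2; g''(11/4) = -14/25, so the residue is -7/25.
List the singular points by increasing real part (a conjugate pair: the negative imaginary part first).

Radius of convergence at 0: 7/4.
At -7/4: an algebraic (square-root) branch point.
At 11/4: a pole of order 3; residue -7/25.


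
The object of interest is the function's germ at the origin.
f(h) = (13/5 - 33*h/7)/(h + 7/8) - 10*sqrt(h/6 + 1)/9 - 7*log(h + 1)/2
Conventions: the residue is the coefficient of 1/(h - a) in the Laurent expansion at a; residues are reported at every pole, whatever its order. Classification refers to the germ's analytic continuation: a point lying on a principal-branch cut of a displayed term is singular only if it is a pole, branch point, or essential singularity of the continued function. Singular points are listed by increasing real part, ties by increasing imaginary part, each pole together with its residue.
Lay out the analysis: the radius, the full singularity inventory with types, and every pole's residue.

Denominator factor (h + 7/8): pole of order 1 at -7/8, modulus 7/8.
Branch term (-10/9)*sqrt(1 - h/(-6)): its argument vanishes at h = -6, a square-root branch point, modulus 6.
Branch term (-7/2)*log(1 - h/(-1)): its argument vanishes at h = -1, a logarithmic branch point, modulus 1.
The radius of convergence is the smallest modulus among the singular points: 7/8.
The branch terms are analytic at -7/8 and contribute nothing to the residue; only the rational part matters.
At the order-1 pole -7/8 set g(h) = (h - (-7/8))*(rational part) = 13/5 - 33*h/7.
Simple pole: residue = g(a) at a = -7/8, which is 269/40.
List the singular points by increasing real part (a conjugate pair: the negative imaginary part first).

Radius of convergence at 0: 7/8.
At -6: an algebraic (square-root) branch point.
At -1: a logarithmic branch point.
At -7/8: a pole of order 1; residue 269/40.


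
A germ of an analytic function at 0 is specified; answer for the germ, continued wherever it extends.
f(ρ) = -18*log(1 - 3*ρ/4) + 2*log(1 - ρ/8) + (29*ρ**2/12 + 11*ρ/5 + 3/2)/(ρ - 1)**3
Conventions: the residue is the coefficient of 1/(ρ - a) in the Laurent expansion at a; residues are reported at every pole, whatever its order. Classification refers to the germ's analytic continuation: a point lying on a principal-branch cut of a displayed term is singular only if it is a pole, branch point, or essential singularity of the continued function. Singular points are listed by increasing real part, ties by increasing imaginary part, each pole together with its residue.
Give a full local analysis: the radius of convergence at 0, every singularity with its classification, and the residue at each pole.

Radius of convergence at 0: 1.
At 1: a pole of order 3; residue 29/12.
At 4/3: a logarithmic branch point.
At 8: a logarithmic branch point.

Denominator factor (ρ - 1)^3: pole of order 3 at 1, modulus 1.
Branch term (2)*log(1 - ρ/(8)): its argument vanishes at ρ = 8, a logarithmic branch point, modulus 8.
Branch term (-18)*log(1 - ρ/(4/3)): its argument vanishes at ρ = 4/3, a logarithmic branch point, modulus 4/3.
The radius of convergence is the smallest modulus among the singular points: 1.
The branch terms are analytic at 1 and contribute nothing to the residue; only the rational part matters.
At the order-3 pole 1 set g(ρ) = (ρ - (1))^3*(rational part) = 29*ρ**2/12 + 11*ρ/5 + 3/2.
Order-3 pole: residue = g''(a)/2; g''(1) = 29/6, so the residue is 29/12.
List the singular points by increasing real part (a conjugate pair: the negative imaginary part first).


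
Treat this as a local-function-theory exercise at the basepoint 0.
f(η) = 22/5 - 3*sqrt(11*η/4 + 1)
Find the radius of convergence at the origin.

The radius of convergence is 4/11.

Branch term (-3)*sqrt(1 - η/(-4/11)): its argument vanishes at η = -4/11, a square-root branch point, modulus 4/11.
The radius of convergence is the smallest modulus among the singular points: 4/11.


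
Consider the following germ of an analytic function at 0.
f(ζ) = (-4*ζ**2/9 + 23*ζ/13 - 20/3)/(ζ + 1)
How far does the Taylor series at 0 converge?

The radius of convergence is 1.

Denominator factor (ζ + 1): pole of order 1 at -1, modulus 1.
The radius of convergence is the smallest modulus among the singular points: 1.


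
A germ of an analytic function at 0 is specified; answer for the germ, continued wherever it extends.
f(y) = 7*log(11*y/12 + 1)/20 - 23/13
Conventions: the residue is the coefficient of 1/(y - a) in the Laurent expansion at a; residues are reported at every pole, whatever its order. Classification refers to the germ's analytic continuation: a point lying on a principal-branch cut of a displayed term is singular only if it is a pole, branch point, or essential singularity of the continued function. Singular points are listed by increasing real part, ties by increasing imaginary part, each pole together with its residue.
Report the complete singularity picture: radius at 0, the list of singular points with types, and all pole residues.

Branch term (7/20)*log(1 - y/(-12/11)): its argument vanishes at y = -12/11, a logarithmic branch point, modulus 12/11.
The radius of convergence is the smallest modulus among the singular points: 12/11.

Radius of convergence at 0: 12/11.
At -12/11: a logarithmic branch point.


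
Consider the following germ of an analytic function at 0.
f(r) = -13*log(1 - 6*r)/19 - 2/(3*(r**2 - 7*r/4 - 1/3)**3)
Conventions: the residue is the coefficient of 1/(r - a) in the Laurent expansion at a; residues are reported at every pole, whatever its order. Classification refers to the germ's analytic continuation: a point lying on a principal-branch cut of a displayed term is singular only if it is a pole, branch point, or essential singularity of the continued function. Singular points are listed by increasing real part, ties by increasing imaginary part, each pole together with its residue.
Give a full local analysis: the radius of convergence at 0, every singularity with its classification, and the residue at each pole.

Radius of convergence at 0: 1/6.
At 7/8 - (1/24)*sqrt(633): a pole of order 3; residue (36864/9393931)*sqrt(633).
At 1/6: a logarithmic branch point.
At 7/8 + (1/24)*sqrt(633): a pole of order 3; residue -(36864/9393931)*sqrt(633).

Denominator factor (r**2 - 7*r/4 - 1/3)^3: discriminant 211/48, real irrational roots 7/8 + (1/24)*sqrt(633) and 7/8 - (1/24)*sqrt(633); poles of order 3, moduli 7/8 + (1/24)*sqrt(633) and -7/8 + (1/24)*sqrt(633).
Branch term (-13/19)*log(1 - r/(1/6)): its argument vanishes at r = 1/6, a logarithmic branch point, modulus 1/6.
The radius of convergence is the smallest modulus among the singular points: 1/6.
The branch term is analytic at 7/8 - (1/24)*sqrt(633) and contributes nothing to the residue; only the rational part matters.
The factor r**2 - 7*r/4 - 1/3 splits as (r - a)(r - a') with a = 7/8 - (1/24)*sqrt(633), a' = 7/8 + (1/24)*sqrt(633). At the order-3 pole a set g(r) = (r - a)^3*(rational part) = [-2/3] / (r - a')^3.
Order-3 pole: residue = g''(a)/2; g''(7/8 - (1/24)*sqrt(633)) = (73728/9393931)*sqrt(633), so the residue is (36864/9393931)*sqrt(633).
The branch term is analytic at 7/8 + (1/24)*sqrt(633) and contributes nothing to the residue; only the rational part matters.
The factor r**2 - 7*r/4 - 1/3 splits as (r - a)(r - a') with a = 7/8 + (1/24)*sqrt(633), a' = 7/8 - (1/24)*sqrt(633). At the order-3 pole a set g(r) = (r - a)^3*(rational part) = [-2/3] / (r - a')^3.
Order-3 pole: residue = g''(a)/2; g''(7/8 + (1/24)*sqrt(633)) = -(73728/9393931)*sqrt(633), so the residue is -(36864/9393931)*sqrt(633).
List the singular points by increasing real part (a conjugate pair: the negative imaginary part first).


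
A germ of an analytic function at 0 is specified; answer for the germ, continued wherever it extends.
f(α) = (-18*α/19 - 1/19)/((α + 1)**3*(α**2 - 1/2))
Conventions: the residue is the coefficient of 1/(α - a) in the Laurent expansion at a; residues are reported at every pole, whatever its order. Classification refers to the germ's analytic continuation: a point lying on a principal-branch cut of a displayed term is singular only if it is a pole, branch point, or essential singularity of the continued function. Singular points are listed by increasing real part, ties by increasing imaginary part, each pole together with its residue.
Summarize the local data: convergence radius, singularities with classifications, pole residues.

Radius of convergence at 0: (1/2)*sqrt(2).
At -1: a pole of order 3; residue 332/19.
At -(1/2)*sqrt(2): a pole of order 1; residue -166/19 - (116/19)*sqrt(2).
At (1/2)*sqrt(2): a pole of order 1; residue -166/19 + (116/19)*sqrt(2).

Denominator factor (α + 1)^3: pole of order 3 at -1, modulus 1.
Denominator factor (α**2 - 1/2): discriminant 2, real irrational roots (1/2)*sqrt(2) and -(1/2)*sqrt(2); poles of order 1, moduli (1/2)*sqrt(2) and (1/2)*sqrt(2).
The radius of convergence is the smallest modulus among the singular points: (1/2)*sqrt(2).
At the order-3 pole -1 set g(α) = (α - (-1))^3*f(α) = (-18*α/19 - 1/19)/(α**2 - 1/2).
Order-3 pole: residue = g''(a)/2; g''(-1) = 664/19, so the residue is 332/19.
The factor α**2 - 1/2 splits as (α - a)(α - a') with a = -(1/2)*sqrt(2), a' = (1/2)*sqrt(2). At the order-1 pole a set g(α) = (α - a)*f(α) = [(-18*α/19 - 1/19)/(α + 1)**3] / (α - a').
Simple pole: residue = g(a) at a = -(1/2)*sqrt(2), which is -166/19 - (116/19)*sqrt(2).
The factor α**2 - 1/2 splits as (α - a)(α - a') with a = (1/2)*sqrt(2), a' = -(1/2)*sqrt(2). At the order-1 pole a set g(α) = (α - a)*f(α) = [(-18*α/19 - 1/19)/(α + 1)**3] / (α - a').
Simple pole: residue = g(a) at a = (1/2)*sqrt(2), which is -166/19 + (116/19)*sqrt(2).
List the singular points by increasing real part (a conjugate pair: the negative imaginary part first).


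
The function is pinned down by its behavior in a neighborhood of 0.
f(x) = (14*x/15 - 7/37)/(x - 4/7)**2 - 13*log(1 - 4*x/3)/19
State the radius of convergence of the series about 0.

Denominator factor (x - 4/7)^2: pole of order 2 at 4/7, modulus 4/7.
Branch term (-13/19)*log(1 - x/(3/4)): its argument vanishes at x = 3/4, a logarithmic branch point, modulus 3/4.
The radius of convergence is the smallest modulus among the singular points: 4/7.

The radius of convergence is 4/7.


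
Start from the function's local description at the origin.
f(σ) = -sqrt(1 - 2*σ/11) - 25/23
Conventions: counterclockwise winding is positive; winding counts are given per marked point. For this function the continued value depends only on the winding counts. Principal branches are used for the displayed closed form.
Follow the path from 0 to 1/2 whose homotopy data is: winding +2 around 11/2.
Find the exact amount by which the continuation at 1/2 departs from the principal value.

Continued minus principal equals 0.

The rational part is single-valued and drops out of the difference; each branch term changes only by its own monodromy.
(-1)*sqrt(1 - σ/(11/2)): winding +2 is even, the square root returns to the same sheet, contribution 0.
Summing the contributions at σ = 1/2 gives 0.


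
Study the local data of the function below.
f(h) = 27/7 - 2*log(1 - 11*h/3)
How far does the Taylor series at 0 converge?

The radius of convergence is 3/11.

Branch term (-2)*log(1 - h/(3/11)): its argument vanishes at h = 3/11, a logarithmic branch point, modulus 3/11.
The radius of convergence is the smallest modulus among the singular points: 3/11.


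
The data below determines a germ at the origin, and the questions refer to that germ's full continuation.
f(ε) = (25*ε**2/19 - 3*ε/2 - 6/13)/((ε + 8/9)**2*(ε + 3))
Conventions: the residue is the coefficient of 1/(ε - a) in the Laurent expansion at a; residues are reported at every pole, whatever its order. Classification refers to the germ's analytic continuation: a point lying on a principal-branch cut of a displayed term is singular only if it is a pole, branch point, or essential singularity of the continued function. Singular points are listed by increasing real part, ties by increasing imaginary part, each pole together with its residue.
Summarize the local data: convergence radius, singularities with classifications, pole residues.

Radius of convergence at 0: 8/9.
At -3: a pole of order 1; residue 635445/178334.
At -8/9: a pole of order 2; residue -400795/178334.

Denominator factor (ε + 8/9)^2: pole of order 2 at -8/9, modulus 8/9.
Denominator factor (ε + 3): pole of order 1 at -3, modulus 3.
The radius of convergence is the smallest modulus among the singular points: 8/9.
At the order-1 pole -3 set g(ε) = (ε - (-3))*f(ε) = (25*ε**2/19 - 3*ε/2 - 6/13)/(ε + 8/9)**2.
Simple pole: residue = g(a) at a = -3, which is 635445/178334.
At the order-2 pole -8/9 set g(ε) = (ε - (-8/9))^2*f(ε) = (25*ε**2/19 - 3*ε/2 - 6/13)/(ε + 3).
Order-2 pole: residue = g'(a); g'(-8/9) = -400795/178334, so the residue is -400795/178334.
List the singular points by increasing real part (a conjugate pair: the negative imaginary part first).


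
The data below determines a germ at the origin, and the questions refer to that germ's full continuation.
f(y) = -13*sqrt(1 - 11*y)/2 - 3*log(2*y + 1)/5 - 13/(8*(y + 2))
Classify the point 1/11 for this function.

The point is an algebraic (square-root) branch point.

The term (-13/2)*sqrt(1 - y/(1/11)) has argument 1 - 1/11/(1/11) = 0 at 1/11: a square-root (algebraic, two-sheeted) branch point; the remaining terms are analytic or single-valued there.


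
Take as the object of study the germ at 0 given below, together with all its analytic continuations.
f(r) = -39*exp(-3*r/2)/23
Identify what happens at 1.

The point is a regular point.

There is no denominator, hence no pole anywhere.
The factor exp(-3*r/2) is entire.
So the germ continues analytically to 1.


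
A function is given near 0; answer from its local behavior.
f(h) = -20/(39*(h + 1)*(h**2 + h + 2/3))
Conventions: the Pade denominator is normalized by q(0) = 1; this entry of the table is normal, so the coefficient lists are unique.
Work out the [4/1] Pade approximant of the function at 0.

Taylor coefficients needed (expand at 0): a_0 = -10/13, a_1 = 25/13, a_2 = -5/2, a_3 = 85/52, a_4 = 55/104, a_5 = -515/208.
Write the denominator as Q(h) = 1 + q1*h. Requiring Q*f - P = O(h^6) with deg P <= 4 kills the coefficients of h^5..h^5 in Q*f:
  h^5: a_5 + q1*a_4 = 0, i.e. -515/208 + (55/104)*q1 = 0.
Solving this linear system: q1 = 103/22.
The numerator is Q*f truncated at degree 4: P0 = a_0 = -10/13; P1 = a_1 + q1*a_0 = -240/143; P2 = a_2 + q1*a_1 = 930/143; P3 = a_3 + q1*a_2 = -1440/143; P4 = a_4 + q1*a_3 = 90/11.

The Pade approximant has numerator coefficients [-10/13, -240/143, 930/143, -1440/143, 90/11]; denominator coefficients [1, 103/22].


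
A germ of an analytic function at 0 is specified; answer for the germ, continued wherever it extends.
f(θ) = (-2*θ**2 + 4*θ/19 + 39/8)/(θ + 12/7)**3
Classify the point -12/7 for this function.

The point is a pole of order 3.

The denominator factor θ + 12/7 vanishes at -12/7 and appears to the power 3; the numerator there equals -10155/7448, nonzero, and no other factor vanishes.
Hence a pole whose order is the multiplicity, 3.


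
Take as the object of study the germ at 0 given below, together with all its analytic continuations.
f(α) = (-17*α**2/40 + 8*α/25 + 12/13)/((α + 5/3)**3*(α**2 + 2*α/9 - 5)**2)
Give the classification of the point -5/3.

The point is a pole of order 3.

The denominator factor α + 5/3 vanishes at -5/3 and appears to the power 3; the numerator there equals -3701/4680, nonzero, and no other factor vanishes.
Hence a pole whose order is the multiplicity, 3.


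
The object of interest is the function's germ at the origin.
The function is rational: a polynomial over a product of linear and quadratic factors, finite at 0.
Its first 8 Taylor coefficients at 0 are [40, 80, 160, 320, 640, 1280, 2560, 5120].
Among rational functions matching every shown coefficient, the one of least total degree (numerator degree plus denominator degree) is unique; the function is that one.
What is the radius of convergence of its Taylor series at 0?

The radius of convergence is 1/2.

No rational of total degree below 1 reproduces all 8 coefficients; solving the [0/1] Pade equations on them gives f(x) = -20/(x - 1/2), whose expansion matches every shown term.
Denominator factor (x - 1/2): pole of order 1 at 1/2, modulus 1/2.
The radius of convergence is the smallest modulus among the singular points: 1/2.


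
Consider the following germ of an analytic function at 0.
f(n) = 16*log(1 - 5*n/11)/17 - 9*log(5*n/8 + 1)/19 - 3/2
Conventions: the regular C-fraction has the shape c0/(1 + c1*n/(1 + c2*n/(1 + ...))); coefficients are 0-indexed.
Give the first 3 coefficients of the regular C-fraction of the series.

The regular C-fraction coefficients are [-3/2, -20575/42636, 66819133/140357712].

Taylor coefficients (expand at 0): a_0 = -3/2, a_1 = -20575/28424, a_2 = -23575/5002624.
c0 = a_0 = -3/2. Peel one level at a time: if S = 1 + c*n/S' with S'(0) = 1, then c is the n-coefficient of S and S' = c*n/(S - 1).
S_1 = c0/f = 1 + (-20575/42636)*n + (1670478325/7271313984)*n^2 + ...; c1 = -20575/42636.
S_2 = c1*n/(S_1 - 1) = 1 + (66819133/140357712)*n + ...; c2 = 66819133/140357712.


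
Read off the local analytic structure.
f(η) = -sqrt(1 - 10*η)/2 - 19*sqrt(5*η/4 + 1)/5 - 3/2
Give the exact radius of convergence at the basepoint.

Branch term (-19/5)*sqrt(1 - η/(-4/5)): its argument vanishes at η = -4/5, a square-root branch point, modulus 4/5.
Branch term (-1/2)*sqrt(1 - η/(1/10)): its argument vanishes at η = 1/10, a square-root branch point, modulus 1/10.
The radius of convergence is the smallest modulus among the singular points: 1/10.

The radius of convergence is 1/10.


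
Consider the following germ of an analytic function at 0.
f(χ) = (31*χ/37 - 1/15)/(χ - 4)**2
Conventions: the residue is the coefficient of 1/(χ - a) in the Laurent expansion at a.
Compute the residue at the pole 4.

At the order-2 pole 4 set g(χ) = (χ - (4))^2*f(χ) = 31*χ/37 - 1/15.
Order-2 pole: residue = g'(a); g'(4) = 31/37, so the residue is 31/37.

The residue is 31/37.


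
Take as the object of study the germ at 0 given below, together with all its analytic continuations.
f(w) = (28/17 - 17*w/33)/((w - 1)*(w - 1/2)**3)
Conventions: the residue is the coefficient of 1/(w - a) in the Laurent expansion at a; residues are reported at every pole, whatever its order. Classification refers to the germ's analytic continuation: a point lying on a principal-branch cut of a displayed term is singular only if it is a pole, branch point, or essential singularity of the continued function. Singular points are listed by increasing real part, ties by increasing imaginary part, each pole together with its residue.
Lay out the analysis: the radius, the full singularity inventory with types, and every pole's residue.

Denominator factor (w - 1/2)^3: pole of order 3 at 1/2, modulus 1/2.
Denominator factor (w - 1): pole of order 1 at 1, modulus 1.
The radius of convergence is the smallest modulus among the singular points: 1/2.
At the order-3 pole 1/2 set g(w) = (w - (1/2))^3*f(w) = (28/17 - 17*w/33)/(w - 1).
Order-3 pole: residue = g''(a)/2; g''(1/2) = -10160/561, so the residue is -5080/561.
At the order-1 pole 1 set g(w) = (w - (1))*f(w) = (28/17 - 17*w/33)/(w - 1/2)**3.
Simple pole: residue = g(a) at a = 1, which is 5080/561.
List the singular points by increasing real part (a conjugate pair: the negative imaginary part first).

Radius of convergence at 0: 1/2.
At 1/2: a pole of order 3; residue -5080/561.
At 1: a pole of order 1; residue 5080/561.
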